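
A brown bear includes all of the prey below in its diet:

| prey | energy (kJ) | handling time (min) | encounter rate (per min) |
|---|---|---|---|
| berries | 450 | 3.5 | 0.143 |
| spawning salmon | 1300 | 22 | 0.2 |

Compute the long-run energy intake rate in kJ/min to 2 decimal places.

R = (0.143×450 + 0.2×1300) / (1 + 0.143×3.5 + 0.2×22) = 324.4/5.901 = 54.97 kJ/min.

54.97 kJ/min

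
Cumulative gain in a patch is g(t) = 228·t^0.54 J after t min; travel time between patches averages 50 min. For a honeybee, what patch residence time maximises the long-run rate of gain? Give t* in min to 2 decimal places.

Maximise g(t)/(T+t): set derivative to zero → g'(t)(T+t) = g(t).
g'(t) = 0.54·228·t^-0.46. Setting 0.54·228·t^-0.46 = 228·t^0.54/(50+t) gives 0.54(50+t) = t, so 0.46·t = 0.54×50.
t* = 0.54×50/0.46 = 58.7 min.

58.70 min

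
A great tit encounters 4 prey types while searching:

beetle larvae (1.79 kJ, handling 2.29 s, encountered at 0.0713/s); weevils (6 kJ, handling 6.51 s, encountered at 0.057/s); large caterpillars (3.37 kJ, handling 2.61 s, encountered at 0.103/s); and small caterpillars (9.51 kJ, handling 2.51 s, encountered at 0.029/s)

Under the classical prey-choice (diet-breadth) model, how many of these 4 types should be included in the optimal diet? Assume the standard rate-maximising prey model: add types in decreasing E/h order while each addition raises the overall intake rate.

E/h in descending order: small caterpillars 3.79, large caterpillars 1.29, weevils 0.922, beetle larvae 0.782 kJ/s. The optimal diet is the largest prefix of this list for which every included type satisfies E_i/h_i > R on the types above it.
Rate on top 1: 0.2571. large caterpillars: 1.29 > 0.2571 → include.
Rate on top 2: 0.4643. weevils: 0.922 > 0.4643 → include.
Rate on top 3: 0.5634. beetle larvae: 0.782 > 0.5634 → include.
Optimal diet: small caterpillars, large caterpillars, weevils, beetle larvae — 4 of 4 types.

4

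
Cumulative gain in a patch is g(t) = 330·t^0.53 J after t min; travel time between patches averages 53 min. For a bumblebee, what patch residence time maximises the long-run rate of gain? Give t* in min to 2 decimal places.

59.77 min

Maximise g(t)/(T+t): set derivative to zero → g'(t)(T+t) = g(t).
g'(t) = 0.53·330·t^-0.47. Setting 0.53·330·t^-0.47 = 330·t^0.53/(53+t) gives 0.53(53+t) = t, so 0.47·t = 0.53×53.
t* = 0.53×53/0.47 = 59.77 min.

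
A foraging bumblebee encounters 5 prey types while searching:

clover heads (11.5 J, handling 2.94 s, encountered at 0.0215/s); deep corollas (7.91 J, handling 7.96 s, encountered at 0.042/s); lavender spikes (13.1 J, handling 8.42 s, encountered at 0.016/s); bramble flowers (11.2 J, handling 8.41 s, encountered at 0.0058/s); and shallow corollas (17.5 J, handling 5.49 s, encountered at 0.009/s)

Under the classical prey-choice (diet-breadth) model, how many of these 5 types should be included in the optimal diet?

5

Rank by E/h (J/s): clover heads 3.91, shallow corollas 3.19, lavender spikes 1.56, bramble flowers 1.33, deep corollas 0.994. Include each in turn until the next type's E/h falls below the running intake rate.
Rate on top 1: 0.2326. shallow corollas: 3.19 > 0.2326 → include.
Rate on top 2: 0.3638. lavender spikes: 1.56 > 0.3638 → include.
Rate on top 3: 0.4925. bramble flowers: 1.33 > 0.4925 → include.
Rate on top 4: 0.5241. deep corollas: 0.994 > 0.5241 → include.
Optimal diet: clover heads, shallow corollas, lavender spikes, bramble flowers, deep corollas — 5 of 5 types.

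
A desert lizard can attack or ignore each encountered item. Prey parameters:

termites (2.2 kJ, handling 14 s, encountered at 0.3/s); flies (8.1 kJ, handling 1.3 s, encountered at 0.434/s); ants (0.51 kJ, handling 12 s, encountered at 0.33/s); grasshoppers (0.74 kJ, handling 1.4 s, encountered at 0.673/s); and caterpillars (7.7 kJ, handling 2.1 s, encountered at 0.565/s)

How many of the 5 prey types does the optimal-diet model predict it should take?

2

Rank by E/h (kJ/s): flies 6.23, caterpillars 3.67, grasshoppers 0.529, termites 0.157, ants 0.0425. Include each in turn until the next type's E/h falls below the running intake rate.
Rate on top 1: 2.247. caterpillars: 3.67 > 2.247 → include.
Rate on top 2: 2.86. grasshoppers: 0.529 < 2.86 → exclude; stop.
Optimal diet: flies, caterpillars — 2 of 5 types.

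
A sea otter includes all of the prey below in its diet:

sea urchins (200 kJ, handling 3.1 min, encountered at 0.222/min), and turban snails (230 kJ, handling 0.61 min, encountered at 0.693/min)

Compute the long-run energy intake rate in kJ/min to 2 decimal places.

96.54 kJ/min

R = Σλ_iE_i / (1 + Σλ_ih_i)
Numerator: 0.222×200 + 0.693×230 = 203.8
Denominator: 1 + 0.222×3.1 + 0.693×0.61 = 2.111
R = 203.8/2.111 = 96.54 kJ/min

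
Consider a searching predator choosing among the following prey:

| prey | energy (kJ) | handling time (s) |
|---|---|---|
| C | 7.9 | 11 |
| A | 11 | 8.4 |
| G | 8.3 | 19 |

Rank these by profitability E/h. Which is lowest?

Profitability E/h (kJ/s): C = 7.9/11 = 0.718, A = 11/8.4 = 1.31, G = 8.3/19 = 0.437.
Ranked: A > C > G.

G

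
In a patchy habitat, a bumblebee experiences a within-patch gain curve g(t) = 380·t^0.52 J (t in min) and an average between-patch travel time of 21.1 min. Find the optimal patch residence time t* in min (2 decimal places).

Maximise g(t)/(T+t): set derivative to zero → g'(t)(T+t) = g(t).
g'(t) = 0.52·380·t^-0.48. Setting 0.52·380·t^-0.48 = 380·t^0.52/(21.1+t) gives 0.52(21.1+t) = t, so 0.48·t = 0.52×21.1.
t* = 0.52×21.1/0.48 = 22.86 min.

22.86 min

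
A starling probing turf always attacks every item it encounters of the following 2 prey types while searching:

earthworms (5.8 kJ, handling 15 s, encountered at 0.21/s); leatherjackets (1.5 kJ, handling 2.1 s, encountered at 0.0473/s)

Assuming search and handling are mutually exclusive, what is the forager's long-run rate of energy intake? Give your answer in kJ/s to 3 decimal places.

0.303 kJ/s

Energy encountered per unit search time: 0.21×5.8 + 0.0473×1.5 = 1.289 kJ/s.
Handling time per unit search time: 0.21×15 + 0.0473×2.1 = 3.249.
Rate = 1.289/(1 + 3.249) = 0.3033 kJ/s.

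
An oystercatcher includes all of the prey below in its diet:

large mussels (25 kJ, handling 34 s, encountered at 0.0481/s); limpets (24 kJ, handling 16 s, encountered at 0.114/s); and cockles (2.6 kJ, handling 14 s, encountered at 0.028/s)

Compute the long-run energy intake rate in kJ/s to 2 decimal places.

R = Σλ_iE_i / (1 + Σλ_ih_i)
Numerator: 0.0481×25 + 0.114×24 + 0.028×2.6 = 4.011
Denominator: 1 + 0.0481×34 + 0.114×16 + 0.028×14 = 4.851
R = 4.011/4.851 = 0.8268 kJ/s

0.83 kJ/s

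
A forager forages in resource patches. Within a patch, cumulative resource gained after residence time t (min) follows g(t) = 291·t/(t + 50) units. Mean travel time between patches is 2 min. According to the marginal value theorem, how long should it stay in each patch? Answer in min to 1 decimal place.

Optimal t* satisfies g'(t*) = g(t*)/(T + t*).
g'(t) = 291·50/(t + 50)². Setting 291·50/(t+50)² = 291t/[(t+50)(2+t)] gives 50(2+t) = t(t+50), so t² = 50×2 = 100.
t* = √100 = 10 min.

10.0 min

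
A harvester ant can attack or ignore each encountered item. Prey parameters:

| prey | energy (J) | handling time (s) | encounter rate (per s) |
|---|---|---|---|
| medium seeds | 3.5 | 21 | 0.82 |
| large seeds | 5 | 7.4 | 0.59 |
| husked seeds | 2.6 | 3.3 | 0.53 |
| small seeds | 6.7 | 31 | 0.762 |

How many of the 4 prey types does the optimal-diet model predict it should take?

2

E/h in descending order: husked seeds 0.788, large seeds 0.676, small seeds 0.216, medium seeds 0.167 J/s. The optimal diet is the largest prefix of this list for which every included type satisfies E_i/h_i > R on the types above it.
Rate on top 1: 0.5013. large seeds: 0.676 > 0.5013 → include.
Rate on top 2: 0.6083. small seeds: 0.216 < 0.6083 → exclude; stop.
Optimal diet: husked seeds, large seeds — 2 of 4 types.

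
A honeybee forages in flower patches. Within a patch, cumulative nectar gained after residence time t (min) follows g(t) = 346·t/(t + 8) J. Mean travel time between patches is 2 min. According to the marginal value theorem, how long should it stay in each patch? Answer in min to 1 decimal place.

4.0 min

Optimal t* satisfies g'(t*) = g(t*)/(T + t*).
g'(t) = 346·8/(t + 8)². Setting 346·8/(t+8)² = 346t/[(t+8)(2+t)] gives 8(2+t) = t(t+8), so t² = 8×2 = 16.
t* = √16 = 4 min.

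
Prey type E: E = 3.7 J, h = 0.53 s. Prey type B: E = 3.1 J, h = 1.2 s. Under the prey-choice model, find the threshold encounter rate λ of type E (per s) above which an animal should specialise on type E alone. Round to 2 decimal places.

1.11 per s

The zero-one rule: include type B iff E₂/h₂ > λE₁/(1+λh₁). Equality gives the switch point.
λE₁h₂ = E₂ + λE₂h₁ ⇒ λ = E₂/(E₁h₂ − E₂h₁) = 3.1/(4.44 − 1.643) = 1.108 per s.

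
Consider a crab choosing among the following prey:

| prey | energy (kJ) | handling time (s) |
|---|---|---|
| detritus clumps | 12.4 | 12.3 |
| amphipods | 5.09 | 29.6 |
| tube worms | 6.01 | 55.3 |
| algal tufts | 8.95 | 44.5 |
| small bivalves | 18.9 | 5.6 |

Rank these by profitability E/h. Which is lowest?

In descending order of E/h:
small bivalves: 18.9/5.6 = 3.38 kJ/s
detritus clumps: 12.4/12.3 = 1.01 kJ/s
algal tufts: 8.95/44.5 = 0.201 kJ/s
amphipods: 5.09/29.6 = 0.172 kJ/s
tube worms: 6.01/55.3 = 0.109 kJ/s

tube worms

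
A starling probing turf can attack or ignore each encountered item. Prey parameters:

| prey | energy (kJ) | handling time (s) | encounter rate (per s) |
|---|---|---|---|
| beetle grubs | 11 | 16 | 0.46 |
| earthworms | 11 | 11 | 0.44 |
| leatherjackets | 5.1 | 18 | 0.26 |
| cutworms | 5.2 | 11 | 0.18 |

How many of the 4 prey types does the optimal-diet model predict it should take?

Rank by E/h (kJ/s): earthworms 1, beetle grubs 0.688, cutworms 0.473, leatherjackets 0.283. Include each in turn until the next type's E/h falls below the running intake rate.
Rate on top 1: 0.8288. beetle grubs: 0.688 < 0.8288 → exclude; stop.
Optimal diet: earthworms — 1 of 4 types.

1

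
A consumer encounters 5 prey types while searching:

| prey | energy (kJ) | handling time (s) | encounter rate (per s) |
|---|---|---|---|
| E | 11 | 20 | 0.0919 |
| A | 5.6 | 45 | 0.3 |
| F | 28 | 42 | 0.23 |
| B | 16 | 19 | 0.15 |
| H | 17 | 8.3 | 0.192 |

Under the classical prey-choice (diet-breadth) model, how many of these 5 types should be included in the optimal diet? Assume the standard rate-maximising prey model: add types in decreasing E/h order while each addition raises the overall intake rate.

Rank by E/h (kJ/s): H 2.05, B 0.842, F 0.667, E 0.55, A 0.124. Include each in turn until the next type's E/h falls below the running intake rate.
Rate on top 1: 1.258. B: 0.842 < 1.258 → exclude; stop.
Optimal diet: H — 1 of 5 types.

1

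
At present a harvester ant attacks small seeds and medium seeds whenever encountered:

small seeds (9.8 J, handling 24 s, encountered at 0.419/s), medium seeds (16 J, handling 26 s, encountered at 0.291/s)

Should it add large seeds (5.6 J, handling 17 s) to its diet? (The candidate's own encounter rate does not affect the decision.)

Current rate: (0.419×9.8 + 0.291×16)/(1 + 0.419×24 + 0.291×26) = 0.4705 J/s.
large seeds: E/h = 5.6/17 = 0.3294 J/s.
0.3294 < 0.4705, so adding large seeds would lower the average — exclude it.

No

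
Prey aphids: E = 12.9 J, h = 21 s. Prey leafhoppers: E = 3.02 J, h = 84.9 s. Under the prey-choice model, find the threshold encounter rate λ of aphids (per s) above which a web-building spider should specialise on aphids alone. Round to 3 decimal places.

Drop leafhoppers once their profitability E₂/h₂ falls below the rate achievable on aphids alone: E₂/h₂ = λE₁/(1 + λh₁).
Solve for λ: λE₁h₂ = E₂(1 + λh₁) → λ(E₁h₂ − E₂h₁) = E₂ → λ = E₂/(E₁h₂ − E₂h₁).
λ = 3.02/(12.9×84.9 − 3.02×21) = 3.02/1032 = 0.002927 per s.

0.003 per s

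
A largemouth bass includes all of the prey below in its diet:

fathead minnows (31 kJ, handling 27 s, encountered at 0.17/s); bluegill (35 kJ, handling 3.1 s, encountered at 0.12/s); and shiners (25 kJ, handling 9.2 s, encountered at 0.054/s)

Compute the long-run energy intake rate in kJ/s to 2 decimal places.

1.68 kJ/s

R = (0.17×31 + 0.12×35 + 0.054×25) / (1 + 0.17×27 + 0.12×3.1 + 0.054×9.2) = 10.82/6.459 = 1.675 kJ/s.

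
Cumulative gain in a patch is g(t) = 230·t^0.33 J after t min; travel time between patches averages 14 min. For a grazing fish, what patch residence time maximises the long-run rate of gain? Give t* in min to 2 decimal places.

6.90 min

Maximise g(t)/(T+t): set derivative to zero → g'(t)(T+t) = g(t).
g'(t) = 0.33·230·t^-0.67. Setting 0.33·230·t^-0.67 = 230·t^0.33/(14+t) gives 0.33(14+t) = t, so 0.67·t = 0.33×14.
t* = 0.33×14/0.67 = 6.896 min.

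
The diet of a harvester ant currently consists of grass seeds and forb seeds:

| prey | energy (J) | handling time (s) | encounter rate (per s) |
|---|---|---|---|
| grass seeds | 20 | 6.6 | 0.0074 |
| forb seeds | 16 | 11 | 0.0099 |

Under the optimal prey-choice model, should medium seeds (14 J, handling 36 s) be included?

On grass seeds and forb seeds alone, R = ΣλE/(1+Σλh) = 0.3064/1.158 = 0.2647 J/s.
Profitability of medium seeds: 14/36 = 0.3889 J/s.
Since 0.3889 > R, including medium seeds increases the long-run rate.

Yes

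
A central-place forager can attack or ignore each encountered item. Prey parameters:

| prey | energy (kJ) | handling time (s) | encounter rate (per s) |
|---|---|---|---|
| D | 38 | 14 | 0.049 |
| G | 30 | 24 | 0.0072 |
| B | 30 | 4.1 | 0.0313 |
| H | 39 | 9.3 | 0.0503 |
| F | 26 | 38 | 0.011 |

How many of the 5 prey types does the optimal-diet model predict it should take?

E/h in descending order: B 7.32, H 4.19, D 2.71, G 1.25, F 0.684 kJ/s. The optimal diet is the largest prefix of this list for which every included type satisfies E_i/h_i > R on the types above it.
Rate on top 1: 0.8322. H: 4.19 > 0.8322 → include.
Rate on top 2: 1.817. D: 2.71 > 1.817 → include.
Rate on top 3: 2.087. G: 1.25 < 2.087 → exclude; stop.
Optimal diet: B, H, D — 3 of 5 types.

3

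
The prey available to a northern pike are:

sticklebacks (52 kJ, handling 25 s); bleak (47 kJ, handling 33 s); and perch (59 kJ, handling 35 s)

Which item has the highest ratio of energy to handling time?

sticklebacks

In descending order of E/h:
sticklebacks: 52/25 = 2.08 kJ/s
perch: 59/35 = 1.69 kJ/s
bleak: 47/33 = 1.42 kJ/s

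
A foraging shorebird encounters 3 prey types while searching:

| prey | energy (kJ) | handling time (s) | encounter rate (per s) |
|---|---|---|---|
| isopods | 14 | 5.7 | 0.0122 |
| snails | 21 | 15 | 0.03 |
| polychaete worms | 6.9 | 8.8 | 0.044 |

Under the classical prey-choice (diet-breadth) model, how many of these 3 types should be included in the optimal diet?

3

Profitabilities (E/h, kJ/s): isopods 2.46, snails 1.4, polychaete worms 0.784. Add prey in this order while the next type's profitability exceeds the intake rate on those already taken.
Rate on top 1: 0.1597. snails: 1.4 > 0.1597 → include.
Rate on top 2: 0.527. polychaete worms: 0.784 > 0.527 → include.
Optimal diet: isopods, snails, polychaete worms — 3 of 3 types.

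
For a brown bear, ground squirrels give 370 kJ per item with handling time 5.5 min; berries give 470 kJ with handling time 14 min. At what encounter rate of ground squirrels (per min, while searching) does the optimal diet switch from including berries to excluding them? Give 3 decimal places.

Drop berries once their profitability E₂/h₂ falls below the rate achievable on ground squirrels alone: E₂/h₂ = λE₁/(1 + λh₁).
Solve for λ: λE₁h₂ = E₂(1 + λh₁) → λ(E₁h₂ − E₂h₁) = E₂ → λ = E₂/(E₁h₂ − E₂h₁).
λ = 470/(370×14 − 470×5.5) = 470/2595 = 0.1811 per min.

0.181 per min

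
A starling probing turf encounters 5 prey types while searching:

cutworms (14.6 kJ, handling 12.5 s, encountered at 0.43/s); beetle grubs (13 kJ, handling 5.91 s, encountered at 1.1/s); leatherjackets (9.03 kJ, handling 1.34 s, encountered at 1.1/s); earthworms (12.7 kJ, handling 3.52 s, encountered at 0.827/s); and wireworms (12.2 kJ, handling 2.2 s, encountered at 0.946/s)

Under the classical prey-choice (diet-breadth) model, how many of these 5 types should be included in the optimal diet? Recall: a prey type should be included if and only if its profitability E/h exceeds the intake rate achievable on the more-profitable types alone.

2

Rank by E/h (kJ/s): leatherjackets 6.74, wireworms 5.55, earthworms 3.61, beetle grubs 2.2, cutworms 1.17. Include each in turn until the next type's E/h falls below the running intake rate.
Rate on top 1: 4.015. wireworms: 5.55 > 4.015 → include.
Rate on top 2: 4.714. earthworms: 3.61 < 4.714 → exclude; stop.
Optimal diet: leatherjackets, wireworms — 2 of 5 types.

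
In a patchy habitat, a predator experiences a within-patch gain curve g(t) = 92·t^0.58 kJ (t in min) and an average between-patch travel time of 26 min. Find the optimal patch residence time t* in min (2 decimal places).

Maximise g(t)/(T+t): set derivative to zero → g'(t)(T+t) = g(t).
g'(t) = 0.58·92·t^-0.42. Setting 0.58·92·t^-0.42 = 92·t^0.58/(26+t) gives 0.58(26+t) = t, so 0.42·t = 0.58×26.
t* = 0.58×26/0.42 = 35.9 min.

35.90 min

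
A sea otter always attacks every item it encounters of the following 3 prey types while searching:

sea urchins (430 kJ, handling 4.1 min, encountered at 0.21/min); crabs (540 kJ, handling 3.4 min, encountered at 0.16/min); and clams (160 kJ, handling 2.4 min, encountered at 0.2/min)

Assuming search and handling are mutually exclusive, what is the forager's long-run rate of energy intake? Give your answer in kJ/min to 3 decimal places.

R = (0.21×430 + 0.16×540 + 0.2×160) / (1 + 0.21×4.1 + 0.16×3.4 + 0.2×2.4) = 208.7/2.885 = 72.34 kJ/min.

72.340 kJ/min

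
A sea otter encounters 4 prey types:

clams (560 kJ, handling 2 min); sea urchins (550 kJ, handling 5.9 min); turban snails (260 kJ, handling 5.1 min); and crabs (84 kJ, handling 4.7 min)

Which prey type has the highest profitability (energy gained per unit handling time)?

In descending order of E/h:
clams: 560/2 = 280 kJ/min
sea urchins: 550/5.9 = 93.2 kJ/min
turban snails: 260/5.1 = 51 kJ/min
crabs: 84/4.7 = 17.9 kJ/min

clams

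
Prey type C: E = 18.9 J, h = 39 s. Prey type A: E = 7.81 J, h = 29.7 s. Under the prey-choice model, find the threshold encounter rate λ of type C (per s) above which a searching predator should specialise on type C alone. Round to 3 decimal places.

0.030 per s

Drop type A once their profitability E₂/h₂ falls below the rate achievable on type C alone: E₂/h₂ = λE₁/(1 + λh₁).
Solve for λ: λE₁h₂ = E₂(1 + λh₁) → λ(E₁h₂ − E₂h₁) = E₂ → λ = E₂/(E₁h₂ − E₂h₁).
λ = 7.81/(18.9×29.7 − 7.81×39) = 7.81/256.7 = 0.03042 per s.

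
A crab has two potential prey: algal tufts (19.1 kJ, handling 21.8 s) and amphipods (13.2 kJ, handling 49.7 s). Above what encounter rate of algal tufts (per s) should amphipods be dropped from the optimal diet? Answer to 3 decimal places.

0.020 per s

The zero-one rule: include amphipods iff E₂/h₂ > λE₁/(1+λh₁). Equality gives the switch point.
λE₁h₂ = E₂ + λE₂h₁ ⇒ λ = E₂/(E₁h₂ − E₂h₁) = 13.2/(949.3 − 287.8) = 0.01995 per s.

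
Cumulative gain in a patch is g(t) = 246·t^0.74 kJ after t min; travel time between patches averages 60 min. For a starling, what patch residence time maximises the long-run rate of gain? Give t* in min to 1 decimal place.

By the marginal value theorem, leave when the instantaneous gain rate g'(t) equals the habitat-wide average g(t)/(T + t).
g'(t) = 0.74·246·t^-0.26. Setting 0.74·246·t^-0.26 = 246·t^0.74/(60+t) gives 0.74(60+t) = t, so 0.26·t = 0.74×60.
t* = 0.74×60/0.26 = 170.8 min.

170.8 min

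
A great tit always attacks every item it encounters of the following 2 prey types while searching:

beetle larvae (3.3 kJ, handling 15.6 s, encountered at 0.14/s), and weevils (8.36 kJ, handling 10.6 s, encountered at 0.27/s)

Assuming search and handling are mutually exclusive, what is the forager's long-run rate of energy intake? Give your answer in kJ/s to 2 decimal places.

0.45 kJ/s

R = Σλ_iE_i / (1 + Σλ_ih_i)
Numerator: 0.14×3.3 + 0.27×8.36 = 2.719
Denominator: 1 + 0.14×15.6 + 0.27×10.6 = 6.046
R = 2.719/6.046 = 0.4498 kJ/s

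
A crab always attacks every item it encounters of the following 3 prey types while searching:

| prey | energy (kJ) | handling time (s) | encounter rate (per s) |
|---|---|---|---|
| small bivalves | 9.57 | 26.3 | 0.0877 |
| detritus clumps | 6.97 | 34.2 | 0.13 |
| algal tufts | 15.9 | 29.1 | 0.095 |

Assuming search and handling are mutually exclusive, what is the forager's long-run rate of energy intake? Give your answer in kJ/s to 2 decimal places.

0.31 kJ/s

Energy encountered per unit search time: 0.0877×9.57 + 0.13×6.97 + 0.095×15.9 = 3.256 kJ/s.
Handling time per unit search time: 0.0877×26.3 + 0.13×34.2 + 0.095×29.1 = 9.517.
Rate = 3.256/(1 + 9.517) = 0.3096 kJ/s.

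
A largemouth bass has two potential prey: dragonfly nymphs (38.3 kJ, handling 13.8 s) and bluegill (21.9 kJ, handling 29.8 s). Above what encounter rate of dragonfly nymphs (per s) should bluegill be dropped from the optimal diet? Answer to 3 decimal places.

At the threshold, the rate on dragonfly nymphs alone equals the profitability of bluegill: λ·38.3/(1 + λ·13.8) = 21.9/29.8 = 0.7349.
Rearranging, λ(38.3 − 0.7349×13.8) = 0.7349, so λ = 0.7349/28.16 = 0.0261 per s.

0.026 per s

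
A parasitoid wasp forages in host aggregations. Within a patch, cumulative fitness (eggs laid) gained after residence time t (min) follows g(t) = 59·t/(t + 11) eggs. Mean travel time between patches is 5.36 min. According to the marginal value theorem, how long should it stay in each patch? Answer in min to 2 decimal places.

7.68 min

By the marginal value theorem, leave when the instantaneous gain rate g'(t) equals the habitat-wide average g(t)/(T + t).
g'(t) = 59·11/(t + 11)². Setting 59·11/(t+11)² = 59t/[(t+11)(5.36+t)] gives 11(5.36+t) = t(t+11), so t² = 11×5.36 = 58.96.
t* = √58.96 = 7.679 min.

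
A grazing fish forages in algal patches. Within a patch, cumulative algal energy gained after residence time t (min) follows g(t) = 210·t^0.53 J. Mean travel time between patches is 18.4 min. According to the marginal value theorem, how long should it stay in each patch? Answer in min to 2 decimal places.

20.75 min

Maximise g(t)/(T+t): set derivative to zero → g'(t)(T+t) = g(t).
g'(t) = 0.53·210·t^-0.47. Setting 0.53·210·t^-0.47 = 210·t^0.53/(18.4+t) gives 0.53(18.4+t) = t, so 0.47·t = 0.53×18.4.
t* = 0.53×18.4/0.47 = 20.75 min.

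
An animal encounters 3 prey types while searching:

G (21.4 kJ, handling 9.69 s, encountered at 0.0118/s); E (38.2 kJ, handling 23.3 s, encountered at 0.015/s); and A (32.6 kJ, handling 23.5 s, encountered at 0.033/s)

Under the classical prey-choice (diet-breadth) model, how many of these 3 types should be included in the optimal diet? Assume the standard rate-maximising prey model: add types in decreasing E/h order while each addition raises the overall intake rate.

Rank by E/h (kJ/s): G 2.21, E 1.64, A 1.39. Include each in turn until the next type's E/h falls below the running intake rate.
Rate on top 1: 0.2266. E: 1.64 > 0.2266 → include.
Rate on top 2: 0.5639. A: 1.39 > 0.5639 → include.
Optimal diet: G, E, A — 3 of 3 types.

3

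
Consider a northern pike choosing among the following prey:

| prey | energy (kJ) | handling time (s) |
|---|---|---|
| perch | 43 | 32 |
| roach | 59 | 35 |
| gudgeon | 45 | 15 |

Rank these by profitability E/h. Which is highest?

gudgeon

Profitability E/h (kJ/s): perch = 43/32 = 1.34, roach = 59/35 = 1.69, gudgeon = 45/15 = 3.
Ranked: gudgeon > roach > perch.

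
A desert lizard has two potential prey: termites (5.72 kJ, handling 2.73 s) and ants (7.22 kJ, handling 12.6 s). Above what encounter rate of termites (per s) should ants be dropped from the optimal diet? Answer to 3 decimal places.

0.138 per s

The zero-one rule: include ants iff E₂/h₂ > λE₁/(1+λh₁). Equality gives the switch point.
λE₁h₂ = E₂ + λE₂h₁ ⇒ λ = E₂/(E₁h₂ − E₂h₁) = 7.22/(72.07 − 19.71) = 0.1379 per s.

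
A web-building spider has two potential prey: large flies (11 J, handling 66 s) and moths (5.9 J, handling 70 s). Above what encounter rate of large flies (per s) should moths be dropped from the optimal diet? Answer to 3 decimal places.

The zero-one rule: include moths iff E₂/h₂ > λE₁/(1+λh₁). Equality gives the switch point.
λE₁h₂ = E₂ + λE₂h₁ ⇒ λ = E₂/(E₁h₂ − E₂h₁) = 5.9/(770 − 389.4) = 0.0155 per s.

0.016 per s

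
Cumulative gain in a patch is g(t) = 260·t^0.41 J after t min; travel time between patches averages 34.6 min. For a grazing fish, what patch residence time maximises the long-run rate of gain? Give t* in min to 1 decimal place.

Optimal t* satisfies g'(t*) = g(t*)/(T + t*).
g'(t) = 0.41·260·t^-0.59. Setting 0.41·260·t^-0.59 = 260·t^0.41/(34.6+t) gives 0.41(34.6+t) = t, so 0.59·t = 0.41×34.6.
t* = 0.41×34.6/0.59 = 24.04 min.

24.0 min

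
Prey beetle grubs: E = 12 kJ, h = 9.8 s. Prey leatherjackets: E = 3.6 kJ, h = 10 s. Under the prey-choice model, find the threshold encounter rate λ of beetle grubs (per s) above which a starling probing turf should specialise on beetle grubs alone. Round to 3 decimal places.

Drop leatherjackets once their profitability E₂/h₂ falls below the rate achievable on beetle grubs alone: E₂/h₂ = λE₁/(1 + λh₁).
Solve for λ: λE₁h₂ = E₂(1 + λh₁) → λ(E₁h₂ − E₂h₁) = E₂ → λ = E₂/(E₁h₂ − E₂h₁).
λ = 3.6/(12×10 − 3.6×9.8) = 3.6/84.72 = 0.04249 per s.

0.042 per s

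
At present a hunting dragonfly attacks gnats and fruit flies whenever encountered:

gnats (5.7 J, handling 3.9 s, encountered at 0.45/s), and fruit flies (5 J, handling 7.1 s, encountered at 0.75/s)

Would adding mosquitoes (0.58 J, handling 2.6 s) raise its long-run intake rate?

Intake rate on the current diet: R = (0.45×5.7 + 0.75×5) / (1 + 0.45×3.9 + 0.75×7.1) = 6.315/8.08 = 0.7816 J/s.
mosquitoes: E/h = 0.58/2.6 = 0.2231 J/s.
Since 0.2231 < R, time spent handling mosquitoes is better spent searching.

No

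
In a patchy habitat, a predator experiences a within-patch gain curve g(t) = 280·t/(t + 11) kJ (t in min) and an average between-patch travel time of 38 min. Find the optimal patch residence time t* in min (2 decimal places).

Maximise g(t)/(T+t): set derivative to zero → g'(t)(T+t) = g(t).
g'(t) = 280·11/(t + 11)². Setting 280·11/(t+11)² = 280t/[(t+11)(38+t)] gives 11(38+t) = t(t+11), so t² = 11×38 = 418.
t* = √418 = 20.45 min.

20.45 min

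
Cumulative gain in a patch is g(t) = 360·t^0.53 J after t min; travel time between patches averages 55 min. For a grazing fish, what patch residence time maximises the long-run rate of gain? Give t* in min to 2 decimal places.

Optimal t* satisfies g'(t*) = g(t*)/(T + t*).
g'(t) = 0.53·360·t^-0.47. Setting 0.53·360·t^-0.47 = 360·t^0.53/(55+t) gives 0.53(55+t) = t, so 0.47·t = 0.53×55.
t* = 0.53×55/0.47 = 62.02 min.

62.02 min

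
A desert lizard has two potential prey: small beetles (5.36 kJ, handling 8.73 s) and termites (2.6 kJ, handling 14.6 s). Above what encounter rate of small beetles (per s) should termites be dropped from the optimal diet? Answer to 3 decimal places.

0.047 per s

Drop termites once their profitability E₂/h₂ falls below the rate achievable on small beetles alone: E₂/h₂ = λE₁/(1 + λh₁).
Solve for λ: λE₁h₂ = E₂(1 + λh₁) → λ(E₁h₂ − E₂h₁) = E₂ → λ = E₂/(E₁h₂ − E₂h₁).
λ = 2.6/(5.36×14.6 − 2.6×8.73) = 2.6/55.56 = 0.0468 per s.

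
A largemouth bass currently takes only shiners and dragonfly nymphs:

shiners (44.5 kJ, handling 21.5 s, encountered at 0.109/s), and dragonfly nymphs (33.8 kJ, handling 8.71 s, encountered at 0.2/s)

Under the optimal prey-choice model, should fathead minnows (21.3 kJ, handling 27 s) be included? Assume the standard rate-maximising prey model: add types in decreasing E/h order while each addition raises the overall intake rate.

No

Current rate: (0.109×44.5 + 0.2×33.8)/(1 + 0.109×21.5 + 0.2×8.71) = 2.283 kJ/s.
Profitability of fathead minnows: 21.3/27 = 0.7889 kJ/s.
0.7889 < 2.283, so adding fathead minnows would lower the average — exclude it.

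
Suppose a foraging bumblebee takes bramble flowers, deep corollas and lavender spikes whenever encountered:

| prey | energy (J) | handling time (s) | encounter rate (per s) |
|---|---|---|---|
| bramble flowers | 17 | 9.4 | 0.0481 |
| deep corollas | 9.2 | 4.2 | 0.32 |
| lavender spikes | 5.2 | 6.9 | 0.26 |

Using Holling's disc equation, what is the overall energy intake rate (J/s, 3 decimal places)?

1.114 J/s

R = Σλ_iE_i / (1 + Σλ_ih_i)
Numerator: 0.0481×17 + 0.32×9.2 + 0.26×5.2 = 5.114
Denominator: 1 + 0.0481×9.4 + 0.32×4.2 + 0.26×6.9 = 4.59
R = 5.114/4.59 = 1.114 J/s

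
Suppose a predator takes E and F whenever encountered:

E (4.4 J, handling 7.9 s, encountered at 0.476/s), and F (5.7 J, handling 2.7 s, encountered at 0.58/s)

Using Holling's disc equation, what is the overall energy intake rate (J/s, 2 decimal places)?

R = (0.476×4.4 + 0.58×5.7) / (1 + 0.476×7.9 + 0.58×2.7) = 5.4/6.326 = 0.8536 J/s.

0.85 J/s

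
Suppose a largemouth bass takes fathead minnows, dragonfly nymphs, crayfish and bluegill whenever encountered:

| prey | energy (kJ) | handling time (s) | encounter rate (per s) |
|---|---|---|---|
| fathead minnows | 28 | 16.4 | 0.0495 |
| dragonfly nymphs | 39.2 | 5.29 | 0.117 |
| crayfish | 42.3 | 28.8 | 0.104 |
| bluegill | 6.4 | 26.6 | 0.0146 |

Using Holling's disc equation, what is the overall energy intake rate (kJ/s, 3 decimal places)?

R = Σλ_iE_i / (1 + Σλ_ih_i)
Numerator: 0.0495×28 + 0.117×39.2 + 0.104×42.3 + 0.0146×6.4 = 10.47
Denominator: 1 + 0.0495×16.4 + 0.117×5.29 + 0.104×28.8 + 0.0146×26.6 = 5.814
R = 10.47/5.814 = 1.8 kJ/s

1.800 kJ/s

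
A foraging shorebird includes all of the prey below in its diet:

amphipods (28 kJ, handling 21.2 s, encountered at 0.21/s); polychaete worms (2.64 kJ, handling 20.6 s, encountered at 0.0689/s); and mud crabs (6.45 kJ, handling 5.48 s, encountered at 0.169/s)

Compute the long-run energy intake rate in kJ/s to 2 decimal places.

0.92 kJ/s

R = (0.21×28 + 0.0689×2.64 + 0.169×6.45) / (1 + 0.21×21.2 + 0.0689×20.6 + 0.169×5.48) = 7.152/7.797 = 0.9172 kJ/s.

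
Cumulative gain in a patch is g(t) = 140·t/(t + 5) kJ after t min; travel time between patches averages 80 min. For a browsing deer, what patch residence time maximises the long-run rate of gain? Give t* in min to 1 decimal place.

Optimal t* satisfies g'(t*) = g(t*)/(T + t*).
g'(t) = 140·5/(t + 5)². Setting 140·5/(t+5)² = 140t/[(t+5)(80+t)] gives 5(80+t) = t(t+5), so t² = 5×80 = 400.
t* = √400 = 20 min.

20.0 min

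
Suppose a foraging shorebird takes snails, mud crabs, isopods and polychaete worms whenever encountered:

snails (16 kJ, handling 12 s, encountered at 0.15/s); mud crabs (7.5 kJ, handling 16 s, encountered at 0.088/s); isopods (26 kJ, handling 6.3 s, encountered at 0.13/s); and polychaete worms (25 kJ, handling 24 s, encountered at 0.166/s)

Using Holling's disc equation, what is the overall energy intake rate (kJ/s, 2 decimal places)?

Energy encountered per unit search time: 0.15×16 + 0.088×7.5 + 0.13×26 + 0.166×25 = 10.59 kJ/s.
Handling time per unit search time: 0.15×12 + 0.088×16 + 0.13×6.3 + 0.166×24 = 8.011.
Rate = 10.59/(1 + 8.011) = 1.175 kJ/s.

1.18 kJ/s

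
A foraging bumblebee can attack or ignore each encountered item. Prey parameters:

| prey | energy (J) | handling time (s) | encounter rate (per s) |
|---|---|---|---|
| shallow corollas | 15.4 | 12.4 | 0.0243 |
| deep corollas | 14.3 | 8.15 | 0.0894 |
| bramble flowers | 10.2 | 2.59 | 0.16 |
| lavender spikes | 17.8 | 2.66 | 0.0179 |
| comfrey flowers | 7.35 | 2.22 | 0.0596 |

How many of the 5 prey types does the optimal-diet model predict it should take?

Rank by E/h (J/s): lavender spikes 6.69, bramble flowers 3.94, comfrey flowers 3.31, deep corollas 1.75, shallow corollas 1.24. Include each in turn until the next type's E/h falls below the running intake rate.
Rate on top 1: 0.3041. bramble flowers: 3.94 > 0.3041 → include.
Rate on top 2: 1.334. comfrey flowers: 3.31 > 1.334 → include.
Rate on top 3: 1.498. deep corollas: 1.75 > 1.498 → include.
Rate on top 4: 1.579. shallow corollas: 1.24 < 1.579 → exclude; stop.
Optimal diet: lavender spikes, bramble flowers, comfrey flowers, deep corollas — 4 of 5 types.

4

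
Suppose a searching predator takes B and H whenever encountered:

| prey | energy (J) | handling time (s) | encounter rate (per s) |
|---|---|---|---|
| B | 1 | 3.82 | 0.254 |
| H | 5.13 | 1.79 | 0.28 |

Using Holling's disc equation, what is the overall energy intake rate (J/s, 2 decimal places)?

R = (0.254×1 + 0.28×5.13) / (1 + 0.254×3.82 + 0.28×1.79) = 1.69/2.471 = 0.684 J/s.

0.68 J/s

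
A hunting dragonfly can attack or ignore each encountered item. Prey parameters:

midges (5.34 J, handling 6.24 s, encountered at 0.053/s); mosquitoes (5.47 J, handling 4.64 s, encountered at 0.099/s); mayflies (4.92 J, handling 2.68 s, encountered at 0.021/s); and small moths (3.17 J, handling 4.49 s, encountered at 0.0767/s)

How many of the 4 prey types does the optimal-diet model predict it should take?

4

E/h in descending order: mayflies 1.84, mosquitoes 1.18, midges 0.856, small moths 0.706 J/s. The optimal diet is the largest prefix of this list for which every included type satisfies E_i/h_i > R on the types above it.
Rate on top 1: 0.09781. mosquitoes: 1.18 > 0.09781 → include.
Rate on top 2: 0.4255. midges: 0.856 > 0.4255 → include.
Rate on top 3: 0.5025. small moths: 0.706 > 0.5025 → include.
Optimal diet: mayflies, mosquitoes, midges, small moths — 4 of 4 types.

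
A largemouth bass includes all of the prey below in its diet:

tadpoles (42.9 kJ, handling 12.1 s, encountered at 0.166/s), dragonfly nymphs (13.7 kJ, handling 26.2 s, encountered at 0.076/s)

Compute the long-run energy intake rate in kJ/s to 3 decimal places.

R = Σλ_iE_i / (1 + Σλ_ih_i)
Numerator: 0.166×42.9 + 0.076×13.7 = 8.163
Denominator: 1 + 0.166×12.1 + 0.076×26.2 = 5
R = 8.163/5 = 1.633 kJ/s

1.633 kJ/s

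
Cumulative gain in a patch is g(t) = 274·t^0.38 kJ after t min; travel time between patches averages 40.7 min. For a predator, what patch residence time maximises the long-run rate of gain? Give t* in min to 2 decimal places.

By the marginal value theorem, leave when the instantaneous gain rate g'(t) equals the habitat-wide average g(t)/(T + t).
g'(t) = 0.38·274·t^-0.62. Setting 0.38·274·t^-0.62 = 274·t^0.38/(40.7+t) gives 0.38(40.7+t) = t, so 0.62·t = 0.38×40.7.
t* = 0.38×40.7/0.62 = 24.95 min.

24.95 min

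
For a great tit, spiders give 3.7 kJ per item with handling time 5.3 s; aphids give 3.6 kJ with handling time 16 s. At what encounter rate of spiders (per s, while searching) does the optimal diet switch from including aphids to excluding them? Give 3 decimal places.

0.090 per s

The zero-one rule: include aphids iff E₂/h₂ > λE₁/(1+λh₁). Equality gives the switch point.
λE₁h₂ = E₂ + λE₂h₁ ⇒ λ = E₂/(E₁h₂ − E₂h₁) = 3.6/(59.2 − 19.08) = 0.08973 per s.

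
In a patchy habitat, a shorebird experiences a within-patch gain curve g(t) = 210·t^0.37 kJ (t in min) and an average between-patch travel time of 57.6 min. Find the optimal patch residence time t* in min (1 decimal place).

33.8 min

Optimal t* satisfies g'(t*) = g(t*)/(T + t*).
g'(t) = 0.37·210·t^-0.63. Setting 0.37·210·t^-0.63 = 210·t^0.37/(57.6+t) gives 0.37(57.6+t) = t, so 0.63·t = 0.37×57.6.
t* = 0.37×57.6/0.63 = 33.83 min.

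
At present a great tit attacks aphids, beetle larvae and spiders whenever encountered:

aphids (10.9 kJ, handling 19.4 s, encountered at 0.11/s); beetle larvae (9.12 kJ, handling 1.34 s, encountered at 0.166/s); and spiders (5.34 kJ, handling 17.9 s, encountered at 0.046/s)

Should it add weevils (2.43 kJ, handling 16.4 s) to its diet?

On aphids, beetle larvae and spiders alone, R = ΣλE/(1+Σλh) = 2.959/4.18 = 0.7078 kJ/s.
weevils: E/h = 2.43/16.4 = 0.1482 kJ/s.
0.1482 < 0.7078, so adding weevils would lower the average — exclude it.

No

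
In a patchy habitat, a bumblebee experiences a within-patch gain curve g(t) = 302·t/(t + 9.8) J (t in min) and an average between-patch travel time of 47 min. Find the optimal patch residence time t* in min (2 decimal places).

21.46 min

By the marginal value theorem, leave when the instantaneous gain rate g'(t) equals the habitat-wide average g(t)/(T + t).
g'(t) = 302·9.8/(t + 9.8)². Setting 302·9.8/(t+9.8)² = 302t/[(t+9.8)(47+t)] gives 9.8(47+t) = t(t+9.8), so t² = 9.8×47 = 460.6.
t* = √460.6 = 21.46 min.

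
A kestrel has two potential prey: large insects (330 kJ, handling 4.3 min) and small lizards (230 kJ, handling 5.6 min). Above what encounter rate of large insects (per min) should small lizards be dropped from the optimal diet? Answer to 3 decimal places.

Drop small lizards once their profitability E₂/h₂ falls below the rate achievable on large insects alone: E₂/h₂ = λE₁/(1 + λh₁).
Solve for λ: λE₁h₂ = E₂(1 + λh₁) → λ(E₁h₂ − E₂h₁) = E₂ → λ = E₂/(E₁h₂ − E₂h₁).
λ = 230/(330×5.6 − 230×4.3) = 230/859 = 0.2678 per min.

0.268 per min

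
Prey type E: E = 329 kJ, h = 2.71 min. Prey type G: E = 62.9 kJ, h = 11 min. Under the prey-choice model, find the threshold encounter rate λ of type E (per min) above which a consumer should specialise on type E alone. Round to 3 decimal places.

0.018 per min

At the threshold, the rate on type E alone equals the profitability of type G: λ·329/(1 + λ·2.71) = 62.9/11 = 5.718.
Rearranging, λ(329 − 5.718×2.71) = 5.718, so λ = 5.718/313.5 = 0.01824 per min.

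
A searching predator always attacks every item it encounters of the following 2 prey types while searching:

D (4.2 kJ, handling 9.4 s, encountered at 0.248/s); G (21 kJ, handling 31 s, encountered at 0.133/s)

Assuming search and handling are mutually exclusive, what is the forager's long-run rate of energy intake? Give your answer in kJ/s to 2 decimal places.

R = (0.248×4.2 + 0.133×21) / (1 + 0.248×9.4 + 0.133×31) = 3.835/7.454 = 0.5144 kJ/s.

0.51 kJ/s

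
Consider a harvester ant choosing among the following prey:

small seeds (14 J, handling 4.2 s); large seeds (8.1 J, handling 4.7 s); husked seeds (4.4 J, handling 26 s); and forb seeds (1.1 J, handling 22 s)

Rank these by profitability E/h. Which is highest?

small seeds

In descending order of E/h:
small seeds: 14/4.2 = 3.33 J/s
large seeds: 8.1/4.7 = 1.72 J/s
husked seeds: 4.4/26 = 0.169 J/s
forb seeds: 1.1/22 = 0.05 J/s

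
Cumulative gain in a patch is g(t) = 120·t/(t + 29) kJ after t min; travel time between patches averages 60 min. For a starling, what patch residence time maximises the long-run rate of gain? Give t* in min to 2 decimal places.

Optimal t* satisfies g'(t*) = g(t*)/(T + t*).
g'(t) = 120·29/(t + 29)². Setting 120·29/(t+29)² = 120t/[(t+29)(60+t)] gives 29(60+t) = t(t+29), so t² = 29×60 = 1740.
t* = √1740 = 41.71 min.

41.71 min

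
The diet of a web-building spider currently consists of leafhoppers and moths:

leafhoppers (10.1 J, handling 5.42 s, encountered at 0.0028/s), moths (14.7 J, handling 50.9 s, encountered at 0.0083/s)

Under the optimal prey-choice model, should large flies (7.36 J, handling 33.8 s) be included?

Yes

Current rate: (0.0028×10.1 + 0.0083×14.7)/(1 + 0.0028×5.42 + 0.0083×50.9) = 0.1045 J/s.
Profitability of large flies: 7.36/33.8 = 0.2178 J/s.
0.2178 > 0.1045, so adding large flies raises the average — include it.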